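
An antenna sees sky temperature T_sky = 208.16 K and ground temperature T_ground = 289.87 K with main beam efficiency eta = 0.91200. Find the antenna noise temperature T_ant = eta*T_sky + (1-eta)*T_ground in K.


T_ant = 0.91200 * 208.16 + (1 - 0.91200) * 289.87 = 215.4 K

215.4 K


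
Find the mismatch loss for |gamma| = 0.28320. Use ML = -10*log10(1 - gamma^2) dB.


ML = -10 * log10(1 - 0.28320^2) = -10 * log10(0.91979776) = 0.3631 dB

0.3631 dB


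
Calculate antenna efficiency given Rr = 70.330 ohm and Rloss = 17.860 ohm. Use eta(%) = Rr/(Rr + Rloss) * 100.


eta = 70.330 / (70.330 + 17.860) * 100 = 79.75%

79.75%


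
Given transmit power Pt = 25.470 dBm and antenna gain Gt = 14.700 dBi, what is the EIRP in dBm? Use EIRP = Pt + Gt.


EIRP = Pt + Gt = 25.470 + 14.700 = 40.17 dBm

40.17 dBm


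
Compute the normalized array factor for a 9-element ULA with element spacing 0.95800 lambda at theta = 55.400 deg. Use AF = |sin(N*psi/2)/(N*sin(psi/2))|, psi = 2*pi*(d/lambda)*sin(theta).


psi = 2*pi*0.95800*sin(55.400 deg) = 4.954698 rad
AF = |sin(9*4.954698/2) / (9*sin(4.954698/2))| = 0.05412

0.05412


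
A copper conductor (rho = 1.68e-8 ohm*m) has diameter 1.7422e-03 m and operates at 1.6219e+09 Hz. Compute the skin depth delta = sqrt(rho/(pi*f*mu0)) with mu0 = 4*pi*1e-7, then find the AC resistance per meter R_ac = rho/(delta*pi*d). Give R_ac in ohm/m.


delta = sqrt(1.68e-8 / (pi * 1.6219e+09 * 4*pi*1e-7)) = 1.619805e-06 m
R_ac = 1.68e-8 / (1.619805e-06 * pi * 1.7422e-03) = 1.895 ohm/m

1.895 ohm/m


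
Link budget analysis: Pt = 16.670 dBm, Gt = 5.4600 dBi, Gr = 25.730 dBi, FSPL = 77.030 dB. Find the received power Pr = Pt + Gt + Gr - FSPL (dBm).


Pr = 16.670 + 5.4600 + 25.730 - 77.030 = -29.17 dBm

-29.17 dBm


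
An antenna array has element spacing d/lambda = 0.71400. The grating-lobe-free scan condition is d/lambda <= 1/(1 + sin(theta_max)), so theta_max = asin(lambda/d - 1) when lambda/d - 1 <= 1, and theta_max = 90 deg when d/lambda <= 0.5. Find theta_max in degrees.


lambda/d - 1 = 1/0.71400 - 1 = 0.4005602
theta_max = asin(0.4005602) = 23.61 deg

23.61 deg


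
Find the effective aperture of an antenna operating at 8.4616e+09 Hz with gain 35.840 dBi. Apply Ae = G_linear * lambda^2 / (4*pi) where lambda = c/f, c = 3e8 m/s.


lambda = c / f = 3.0000e+08 / 8.4616e+09 = 0.03545429 m
G_linear = 10^(35.840/10) = 3837.072
Ae = G_linear * lambda^2 / (4*pi) = 3837.072 * 0.03545429^2 / (4*pi) = 0.3838 m^2

0.3838 m^2


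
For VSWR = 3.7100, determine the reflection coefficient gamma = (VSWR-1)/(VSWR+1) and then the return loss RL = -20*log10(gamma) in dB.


gamma = (3.7100 - 1) / (3.7100 + 1) = 0.5753715
RL = -20 * log10(0.5753715) = 4.801 dB

4.801 dB


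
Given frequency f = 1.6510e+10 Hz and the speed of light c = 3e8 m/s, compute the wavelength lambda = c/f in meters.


lambda = c / f = 3.0000e+08 / 1.6510e+10 = 0.01817 m

0.01817 m


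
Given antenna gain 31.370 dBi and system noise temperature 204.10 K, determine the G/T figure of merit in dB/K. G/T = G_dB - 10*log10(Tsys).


G/T = 31.370 - 10*log10(204.10) = 31.370 - 23.09843 = 8.272 dB/K

8.272 dB/K


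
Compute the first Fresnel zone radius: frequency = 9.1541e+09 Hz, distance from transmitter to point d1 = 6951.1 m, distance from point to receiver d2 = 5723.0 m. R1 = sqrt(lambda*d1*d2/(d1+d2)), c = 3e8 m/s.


lambda = c / f = 3.0000e+08 / 9.1541e+09 = 0.03277220 m
R1 = sqrt(0.03277220 * 6951.1 * 5723.0 / (6951.1 + 5723.0)) = 10.14 m

10.14 m


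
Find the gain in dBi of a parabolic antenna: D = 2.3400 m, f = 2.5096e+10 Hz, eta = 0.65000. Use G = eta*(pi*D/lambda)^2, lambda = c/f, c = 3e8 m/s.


lambda = c / f = 3.0000e+08 / 2.5096e+10 = 0.01195410 m
G_linear = 0.65000 * (pi * 2.3400 / 0.01195410)^2 = 245816.5
G_dBi = 10 * log10(245816.5) = 53.91 dBi

53.91 dBi


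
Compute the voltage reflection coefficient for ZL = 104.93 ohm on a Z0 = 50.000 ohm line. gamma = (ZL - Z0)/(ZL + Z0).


gamma = (104.93 - 50.000) / (104.93 + 50.000) = 0.3545

0.3545


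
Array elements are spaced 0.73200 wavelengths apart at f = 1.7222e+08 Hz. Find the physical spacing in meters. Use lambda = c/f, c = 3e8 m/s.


lambda = c / f = 3.0000e+08 / 1.7222e+08 = 1.741958 m
d = 0.73200 * 1.741958 = 1.275 m

1.275 m


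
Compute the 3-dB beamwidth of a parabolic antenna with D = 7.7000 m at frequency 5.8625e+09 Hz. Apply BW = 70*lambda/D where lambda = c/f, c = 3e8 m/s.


lambda = c / f = 3.0000e+08 / 5.8625e+09 = 0.05117271 m
BW = 70 * 0.05117271 / 7.7000 = 0.4652 deg

0.4652 deg


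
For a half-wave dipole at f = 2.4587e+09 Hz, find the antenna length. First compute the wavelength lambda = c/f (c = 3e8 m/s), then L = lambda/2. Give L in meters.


lambda = c / f = 3.0000e+08 / 2.4587e+09 = 0.1220157 m
L = lambda / 2 = 0.1220157 / 2 = 0.06101 m

0.06101 m


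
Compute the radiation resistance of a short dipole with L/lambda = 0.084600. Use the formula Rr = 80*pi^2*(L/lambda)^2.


Rr = 80 * pi^2 * (0.084600)^2 = 80 * 9.869604 * 7.157160e-03 = 5.651 ohm

5.651 ohm


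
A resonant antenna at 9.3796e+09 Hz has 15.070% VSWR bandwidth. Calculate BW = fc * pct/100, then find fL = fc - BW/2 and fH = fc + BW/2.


BW = 9.3796e+09 * 15.070/100 = 1.413506e+09 Hz
fL = 9.3796e+09 - 1.413506e+09/2 = 8.673e+09 Hz
fH = 9.3796e+09 + 1.413506e+09/2 = 1.009e+10 Hz

BW=1.414e+09 Hz, fL=8.673e+09 Hz, fH=1.009e+10 Hz


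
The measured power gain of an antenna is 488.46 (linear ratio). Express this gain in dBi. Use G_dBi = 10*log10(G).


G_dBi = 10 * log10(488.46) = 26.89 dBi

26.89 dBi


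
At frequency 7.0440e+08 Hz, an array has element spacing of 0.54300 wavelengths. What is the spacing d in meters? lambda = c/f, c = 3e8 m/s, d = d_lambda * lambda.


lambda = c / f = 3.0000e+08 / 7.0440e+08 = 0.4258944 m
d = 0.54300 * 0.4258944 = 0.2313 m

0.2313 m


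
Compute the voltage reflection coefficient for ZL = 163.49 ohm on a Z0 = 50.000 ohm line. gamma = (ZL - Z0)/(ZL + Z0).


gamma = (163.49 - 50.000) / (163.49 + 50.000) = 0.5316

0.5316


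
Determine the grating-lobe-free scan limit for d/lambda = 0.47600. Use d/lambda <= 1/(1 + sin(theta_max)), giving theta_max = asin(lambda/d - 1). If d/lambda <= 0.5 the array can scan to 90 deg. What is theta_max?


lambda/d - 1 = 1/0.47600 - 1 = 1.100840 >= 1
d/lambda <= 0.5, so the array can scan to endfire without grating lobes: theta_max = 90 deg

90 deg


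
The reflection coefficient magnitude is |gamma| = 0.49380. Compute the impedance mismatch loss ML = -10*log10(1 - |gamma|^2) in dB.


ML = -10 * log10(1 - 0.49380^2) = -10 * log10(0.75616156) = 1.214 dB

1.214 dB


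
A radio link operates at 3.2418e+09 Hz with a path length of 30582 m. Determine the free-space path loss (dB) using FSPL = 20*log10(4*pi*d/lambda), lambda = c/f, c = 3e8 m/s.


lambda = c / f = 3.0000e+08 / 3.2418e+09 = 0.09254118 m
FSPL = 20 * log10(4*pi*30582/0.09254118) = 132.4 dB

132.4 dB


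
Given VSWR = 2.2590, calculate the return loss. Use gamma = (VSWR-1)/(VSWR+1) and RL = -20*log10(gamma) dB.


gamma = (2.2590 - 1) / (2.2590 + 1) = 0.3863148
RL = -20 * log10(0.3863148) = 8.261 dB

8.261 dB


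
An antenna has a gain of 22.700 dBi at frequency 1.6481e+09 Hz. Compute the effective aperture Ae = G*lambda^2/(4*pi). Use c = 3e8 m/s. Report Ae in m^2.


lambda = c / f = 3.0000e+08 / 1.6481e+09 = 0.1820278 m
G_linear = 10^(22.700/10) = 186.2087
Ae = G_linear * lambda^2 / (4*pi) = 186.2087 * 0.1820278^2 / (4*pi) = 0.4910 m^2

0.4910 m^2


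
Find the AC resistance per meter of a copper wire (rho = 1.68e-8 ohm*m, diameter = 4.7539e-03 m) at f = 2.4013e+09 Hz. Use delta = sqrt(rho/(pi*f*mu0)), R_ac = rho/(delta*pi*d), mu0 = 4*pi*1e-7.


delta = sqrt(1.68e-8 / (pi * 2.4013e+09 * 4*pi*1e-7)) = 1.331225e-06 m
R_ac = 1.68e-8 / (1.331225e-06 * pi * 4.7539e-03) = 0.8450 ohm/m

0.8450 ohm/m


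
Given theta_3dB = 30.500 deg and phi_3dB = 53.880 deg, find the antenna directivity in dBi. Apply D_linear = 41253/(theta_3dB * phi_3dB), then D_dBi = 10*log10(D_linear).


D_linear = 41253 / (30.500 * 53.880) = 25.10314
D_dBi = 10 * log10(25.10314) = 14.00 dBi

14.00 dBi


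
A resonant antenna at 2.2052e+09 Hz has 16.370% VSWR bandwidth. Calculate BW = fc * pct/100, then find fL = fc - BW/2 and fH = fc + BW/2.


BW = 2.2052e+09 * 16.370/100 = 3.609912e+08 Hz
fL = 2.2052e+09 - 3.609912e+08/2 = 2.025e+09 Hz
fH = 2.2052e+09 + 3.609912e+08/2 = 2.386e+09 Hz

BW=3.610e+08 Hz, fL=2.025e+09 Hz, fH=2.386e+09 Hz


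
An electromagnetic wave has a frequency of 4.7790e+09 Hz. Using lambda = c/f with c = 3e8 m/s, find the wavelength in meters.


lambda = c / f = 3.0000e+08 / 4.7790e+09 = 0.06277 m

0.06277 m


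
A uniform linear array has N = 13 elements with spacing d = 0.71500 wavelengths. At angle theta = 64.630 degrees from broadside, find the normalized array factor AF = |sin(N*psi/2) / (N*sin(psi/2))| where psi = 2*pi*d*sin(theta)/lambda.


psi = 2*pi*0.71500*sin(64.630 deg) = 4.059222 rad
AF = |sin(13*4.059222/2) / (13*sin(4.059222/2))| = 0.08148

0.08148


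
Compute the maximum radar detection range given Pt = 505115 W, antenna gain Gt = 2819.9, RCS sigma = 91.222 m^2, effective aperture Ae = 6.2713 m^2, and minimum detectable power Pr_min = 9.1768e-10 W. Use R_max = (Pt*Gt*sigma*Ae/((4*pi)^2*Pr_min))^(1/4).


R^4 = 505115*2819.9*91.222*6.2713 / ((4*pi)^2 * 9.1768e-10) = 5.623027e+18
R_max = 5.623027e+18^0.25 = 48696 m

48696 m


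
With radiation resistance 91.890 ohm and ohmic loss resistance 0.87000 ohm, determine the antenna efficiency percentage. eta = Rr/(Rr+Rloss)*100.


eta = 91.890 / (91.890 + 0.87000) * 100 = 99.06%

99.06%


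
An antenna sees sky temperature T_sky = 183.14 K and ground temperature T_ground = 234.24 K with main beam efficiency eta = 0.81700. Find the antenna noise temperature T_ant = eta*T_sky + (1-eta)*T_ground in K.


T_ant = 0.81700 * 183.14 + (1 - 0.81700) * 234.24 = 192.5 K

192.5 K


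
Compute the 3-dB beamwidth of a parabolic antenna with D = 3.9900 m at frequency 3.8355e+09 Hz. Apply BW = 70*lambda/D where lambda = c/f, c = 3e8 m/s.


lambda = c / f = 3.0000e+08 / 3.8355e+09 = 0.07821666 m
BW = 70 * 0.07821666 / 3.9900 = 1.372 deg

1.372 deg


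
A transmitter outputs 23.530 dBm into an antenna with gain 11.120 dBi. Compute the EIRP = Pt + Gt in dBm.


EIRP = Pt + Gt = 23.530 + 11.120 = 34.65 dBm

34.65 dBm


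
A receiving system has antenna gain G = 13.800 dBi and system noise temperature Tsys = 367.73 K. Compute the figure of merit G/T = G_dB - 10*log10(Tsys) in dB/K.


G/T = 13.800 - 10*log10(367.73) = 13.800 - 25.65529 = -11.86 dB/K

-11.86 dB/K


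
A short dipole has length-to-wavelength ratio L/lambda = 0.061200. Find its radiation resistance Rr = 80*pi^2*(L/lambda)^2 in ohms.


Rr = 80 * pi^2 * (0.061200)^2 = 80 * 9.869604 * 3.745440e-03 = 2.957 ohm

2.957 ohm


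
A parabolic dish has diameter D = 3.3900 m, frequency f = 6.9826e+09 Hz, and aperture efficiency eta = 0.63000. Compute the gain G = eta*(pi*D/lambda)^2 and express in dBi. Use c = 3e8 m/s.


lambda = c / f = 3.0000e+08 / 6.9826e+09 = 0.04296394 m
G_linear = 0.63000 * (pi * 3.3900 / 0.04296394)^2 = 38710.74
G_dBi = 10 * log10(38710.74) = 45.88 dBi

45.88 dBi


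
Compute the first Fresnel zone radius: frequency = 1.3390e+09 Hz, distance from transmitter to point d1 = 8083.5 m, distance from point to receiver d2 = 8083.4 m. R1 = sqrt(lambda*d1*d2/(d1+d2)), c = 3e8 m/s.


lambda = c / f = 3.0000e+08 / 1.3390e+09 = 0.2240478 m
R1 = sqrt(0.2240478 * 8083.5 * 8083.4 / (8083.5 + 8083.4)) = 30.09 m

30.09 m


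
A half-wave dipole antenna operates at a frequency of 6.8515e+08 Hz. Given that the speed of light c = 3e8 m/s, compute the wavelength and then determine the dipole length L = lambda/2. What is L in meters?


lambda = c / f = 3.0000e+08 / 6.8515e+08 = 0.4378603 m
L = lambda / 2 = 0.4378603 / 2 = 0.2189 m

0.2189 m


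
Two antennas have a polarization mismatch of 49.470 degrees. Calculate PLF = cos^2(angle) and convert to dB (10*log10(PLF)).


PLF_linear = cos^2(49.470 deg) = 0.4223000
PLF_dB = 10 * log10(0.4223000) = -3.744 dB

-3.744 dB


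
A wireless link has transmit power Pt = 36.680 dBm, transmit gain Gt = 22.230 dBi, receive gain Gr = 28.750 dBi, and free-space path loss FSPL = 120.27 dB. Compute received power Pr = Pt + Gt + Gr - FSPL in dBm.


Pr = 36.680 + 22.230 + 28.750 - 120.27 = -32.61 dBm

-32.61 dBm


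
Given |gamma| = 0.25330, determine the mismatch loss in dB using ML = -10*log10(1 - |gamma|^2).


ML = -10 * log10(1 - 0.25330^2) = -10 * log10(0.93583911) = 0.2880 dB

0.2880 dB


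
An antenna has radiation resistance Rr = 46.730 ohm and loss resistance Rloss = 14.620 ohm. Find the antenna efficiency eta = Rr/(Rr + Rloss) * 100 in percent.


eta = 46.730 / (46.730 + 14.620) * 100 = 76.17%

76.17%


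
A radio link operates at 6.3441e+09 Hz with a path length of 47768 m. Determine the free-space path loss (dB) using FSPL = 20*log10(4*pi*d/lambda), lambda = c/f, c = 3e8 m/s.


lambda = c / f = 3.0000e+08 / 6.3441e+09 = 0.04728803 m
FSPL = 20 * log10(4*pi*47768/0.04728803) = 142.1 dB

142.1 dB


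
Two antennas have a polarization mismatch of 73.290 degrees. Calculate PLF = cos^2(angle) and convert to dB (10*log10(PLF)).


PLF_linear = cos^2(73.290 deg) = 0.08267217
PLF_dB = 10 * log10(0.08267217) = -10.83 dB

-10.83 dB


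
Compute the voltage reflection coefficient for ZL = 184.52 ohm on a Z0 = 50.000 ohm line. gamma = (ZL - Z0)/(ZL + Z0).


gamma = (184.52 - 50.000) / (184.52 + 50.000) = 0.5736

0.5736


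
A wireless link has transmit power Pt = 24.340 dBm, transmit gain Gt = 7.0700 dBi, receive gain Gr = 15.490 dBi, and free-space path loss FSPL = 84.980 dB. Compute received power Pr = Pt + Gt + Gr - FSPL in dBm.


Pr = 24.340 + 7.0700 + 15.490 - 84.980 = -38.08 dBm

-38.08 dBm


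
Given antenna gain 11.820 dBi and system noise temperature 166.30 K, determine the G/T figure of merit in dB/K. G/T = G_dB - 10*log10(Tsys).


G/T = 11.820 - 10*log10(166.30) = 11.820 - 22.20892 = -10.39 dB/K

-10.39 dB/K


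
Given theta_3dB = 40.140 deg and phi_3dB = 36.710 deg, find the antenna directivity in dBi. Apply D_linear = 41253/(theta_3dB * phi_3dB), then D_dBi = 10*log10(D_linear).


D_linear = 41253 / (40.140 * 36.710) = 27.99586
D_dBi = 10 * log10(27.99586) = 14.47 dBi

14.47 dBi


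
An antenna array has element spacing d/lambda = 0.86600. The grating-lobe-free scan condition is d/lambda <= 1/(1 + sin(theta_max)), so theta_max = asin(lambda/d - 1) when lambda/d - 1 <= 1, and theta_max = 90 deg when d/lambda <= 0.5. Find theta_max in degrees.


lambda/d - 1 = 1/0.86600 - 1 = 0.1547344
theta_max = asin(0.1547344) = 8.901 deg

8.901 deg


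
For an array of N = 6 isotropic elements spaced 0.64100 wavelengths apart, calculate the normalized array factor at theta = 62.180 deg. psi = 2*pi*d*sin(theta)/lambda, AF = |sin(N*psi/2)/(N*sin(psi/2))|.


psi = 2*pi*0.64100*sin(62.180 deg) = 3.562013 rad
AF = |sin(6*3.562013/2) / (6*sin(3.562013/2))| = 0.1623

0.1623


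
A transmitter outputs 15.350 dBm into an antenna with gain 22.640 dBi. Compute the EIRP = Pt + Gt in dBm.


EIRP = Pt + Gt = 15.350 + 22.640 = 37.99 dBm

37.99 dBm


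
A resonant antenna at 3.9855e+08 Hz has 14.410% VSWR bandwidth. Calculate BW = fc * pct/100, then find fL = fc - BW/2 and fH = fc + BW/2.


BW = 3.9855e+08 * 14.410/100 = 5.743106e+07 Hz
fL = 3.9855e+08 - 5.743106e+07/2 = 3.698e+08 Hz
fH = 3.9855e+08 + 5.743106e+07/2 = 4.273e+08 Hz

BW=5.743e+07 Hz, fL=3.698e+08 Hz, fH=4.273e+08 Hz


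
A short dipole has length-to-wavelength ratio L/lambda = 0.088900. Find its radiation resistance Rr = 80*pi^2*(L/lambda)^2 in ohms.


Rr = 80 * pi^2 * (0.088900)^2 = 80 * 9.869604 * 7.903210e-03 = 6.240 ohm

6.240 ohm


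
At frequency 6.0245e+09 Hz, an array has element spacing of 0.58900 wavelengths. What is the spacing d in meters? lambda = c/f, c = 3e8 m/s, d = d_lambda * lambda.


lambda = c / f = 3.0000e+08 / 6.0245e+09 = 0.04979666 m
d = 0.58900 * 0.04979666 = 0.02933 m

0.02933 m


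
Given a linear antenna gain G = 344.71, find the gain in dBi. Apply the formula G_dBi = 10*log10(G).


G_dBi = 10 * log10(344.71) = 25.37 dBi

25.37 dBi


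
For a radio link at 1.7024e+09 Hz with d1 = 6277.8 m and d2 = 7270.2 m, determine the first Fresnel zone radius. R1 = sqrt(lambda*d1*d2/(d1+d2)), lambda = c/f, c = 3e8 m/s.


lambda = c / f = 3.0000e+08 / 1.7024e+09 = 0.1762218 m
R1 = sqrt(0.1762218 * 6277.8 * 7270.2 / (6277.8 + 7270.2)) = 24.37 m

24.37 m


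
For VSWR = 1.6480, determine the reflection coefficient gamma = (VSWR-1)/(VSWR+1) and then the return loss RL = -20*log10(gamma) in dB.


gamma = (1.6480 - 1) / (1.6480 + 1) = 0.2447130
RL = -20 * log10(0.2447130) = 12.23 dB

12.23 dB


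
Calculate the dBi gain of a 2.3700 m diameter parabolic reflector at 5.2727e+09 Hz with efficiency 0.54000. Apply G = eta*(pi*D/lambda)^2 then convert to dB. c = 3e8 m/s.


lambda = c / f = 3.0000e+08 / 5.2727e+09 = 0.05689685 m
G_linear = 0.54000 * (pi * 2.3700 / 0.05689685)^2 = 9247.275
G_dBi = 10 * log10(9247.275) = 39.66 dBi

39.66 dBi


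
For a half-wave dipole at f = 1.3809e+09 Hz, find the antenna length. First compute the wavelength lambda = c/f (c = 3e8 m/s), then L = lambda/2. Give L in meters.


lambda = c / f = 3.0000e+08 / 1.3809e+09 = 0.2172496 m
L = lambda / 2 = 0.2172496 / 2 = 0.1086 m

0.1086 m


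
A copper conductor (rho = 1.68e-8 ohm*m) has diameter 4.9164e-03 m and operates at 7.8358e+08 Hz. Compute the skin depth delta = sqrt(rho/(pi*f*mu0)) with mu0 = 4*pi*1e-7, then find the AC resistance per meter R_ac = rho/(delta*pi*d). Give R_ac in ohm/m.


delta = sqrt(1.68e-8 / (pi * 7.8358e+08 * 4*pi*1e-7)) = 2.330414e-06 m
R_ac = 1.68e-8 / (2.330414e-06 * pi * 4.9164e-03) = 0.4667 ohm/m

0.4667 ohm/m


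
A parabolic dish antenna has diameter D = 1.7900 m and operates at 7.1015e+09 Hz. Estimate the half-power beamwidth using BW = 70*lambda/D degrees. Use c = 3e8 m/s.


lambda = c / f = 3.0000e+08 / 7.1015e+09 = 0.04224460 m
BW = 70 * 0.04224460 / 1.7900 = 1.652 deg

1.652 deg


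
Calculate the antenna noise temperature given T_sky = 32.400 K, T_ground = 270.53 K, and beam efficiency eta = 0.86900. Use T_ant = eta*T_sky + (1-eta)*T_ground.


T_ant = 0.86900 * 32.400 + (1 - 0.86900) * 270.53 = 63.60 K

63.60 K


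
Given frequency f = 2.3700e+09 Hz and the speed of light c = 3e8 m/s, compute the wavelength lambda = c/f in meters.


lambda = c / f = 3.0000e+08 / 2.3700e+09 = 0.1266 m

0.1266 m


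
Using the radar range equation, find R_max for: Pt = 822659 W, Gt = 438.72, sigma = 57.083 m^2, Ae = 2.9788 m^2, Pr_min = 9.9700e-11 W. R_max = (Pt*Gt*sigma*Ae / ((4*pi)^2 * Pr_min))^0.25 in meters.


R^4 = 822659*438.72*57.083*2.9788 / ((4*pi)^2 * 9.9700e-11) = 3.897988e+18
R_max = 3.897988e+18^0.25 = 44433 m

44433 m


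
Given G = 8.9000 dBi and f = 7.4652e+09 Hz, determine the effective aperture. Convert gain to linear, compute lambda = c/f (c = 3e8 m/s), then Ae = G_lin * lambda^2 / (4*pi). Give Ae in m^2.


lambda = c / f = 3.0000e+08 / 7.4652e+09 = 0.04018647 m
G_linear = 10^(8.9000/10) = 7.762471
Ae = G_linear * lambda^2 / (4*pi) = 7.762471 * 0.04018647^2 / (4*pi) = 9.976e-04 m^2

9.976e-04 m^2


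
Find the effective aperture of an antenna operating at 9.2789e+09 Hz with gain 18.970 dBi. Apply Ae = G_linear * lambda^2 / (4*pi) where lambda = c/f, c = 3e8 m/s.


lambda = c / f = 3.0000e+08 / 9.2789e+09 = 0.03233142 m
G_linear = 10^(18.970/10) = 78.88601
Ae = G_linear * lambda^2 / (4*pi) = 78.88601 * 0.03233142^2 / (4*pi) = 6.562e-03 m^2

6.562e-03 m^2


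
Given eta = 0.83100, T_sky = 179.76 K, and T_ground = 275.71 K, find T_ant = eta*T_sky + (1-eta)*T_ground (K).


T_ant = 0.83100 * 179.76 + (1 - 0.83100) * 275.71 = 196.0 K

196.0 K


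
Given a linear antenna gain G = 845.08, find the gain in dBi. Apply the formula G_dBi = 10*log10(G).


G_dBi = 10 * log10(845.08) = 29.27 dBi

29.27 dBi


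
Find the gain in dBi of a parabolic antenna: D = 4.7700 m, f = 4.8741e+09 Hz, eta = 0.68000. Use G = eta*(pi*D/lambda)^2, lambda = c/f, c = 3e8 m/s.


lambda = c / f = 3.0000e+08 / 4.8741e+09 = 0.06154982 m
G_linear = 0.68000 * (pi * 4.7700 / 0.06154982)^2 = 40308.05
G_dBi = 10 * log10(40308.05) = 46.05 dBi

46.05 dBi


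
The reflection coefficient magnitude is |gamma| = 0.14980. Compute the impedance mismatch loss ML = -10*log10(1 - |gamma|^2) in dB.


ML = -10 * log10(1 - 0.14980^2) = -10 * log10(0.97755996) = 0.09857 dB

0.09857 dB


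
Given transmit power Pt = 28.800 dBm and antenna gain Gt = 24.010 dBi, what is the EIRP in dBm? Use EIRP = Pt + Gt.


EIRP = Pt + Gt = 28.800 + 24.010 = 52.81 dBm

52.81 dBm


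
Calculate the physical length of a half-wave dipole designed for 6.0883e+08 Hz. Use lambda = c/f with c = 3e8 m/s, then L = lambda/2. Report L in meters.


lambda = c / f = 3.0000e+08 / 6.0883e+08 = 0.4927484 m
L = lambda / 2 = 0.4927484 / 2 = 0.2464 m

0.2464 m


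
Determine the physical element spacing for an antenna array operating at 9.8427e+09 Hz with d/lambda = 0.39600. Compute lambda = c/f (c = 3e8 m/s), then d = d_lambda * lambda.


lambda = c / f = 3.0000e+08 / 9.8427e+09 = 0.03047944 m
d = 0.39600 * 0.03047944 = 0.01207 m

0.01207 m


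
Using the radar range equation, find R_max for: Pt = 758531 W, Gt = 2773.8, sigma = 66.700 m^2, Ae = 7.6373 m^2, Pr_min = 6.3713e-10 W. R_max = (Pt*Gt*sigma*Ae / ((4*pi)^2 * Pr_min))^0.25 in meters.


R^4 = 758531*2773.8*66.700*7.6373 / ((4*pi)^2 * 6.3713e-10) = 1.065286e+19
R_max = 1.065286e+19^0.25 = 57130 m

57130 m


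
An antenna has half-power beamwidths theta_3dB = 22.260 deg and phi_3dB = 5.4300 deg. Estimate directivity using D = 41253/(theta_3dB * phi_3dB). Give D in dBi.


D_linear = 41253 / (22.260 * 5.4300) = 341.2955
D_dBi = 10 * log10(341.2955) = 25.33 dBi

25.33 dBi


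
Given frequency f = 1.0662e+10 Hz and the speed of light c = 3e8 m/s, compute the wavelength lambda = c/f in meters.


lambda = c / f = 3.0000e+08 / 1.0662e+10 = 0.02814 m

0.02814 m


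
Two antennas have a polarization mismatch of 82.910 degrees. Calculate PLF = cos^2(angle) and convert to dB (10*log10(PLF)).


PLF_linear = cos^2(82.910 deg) = 0.01523454
PLF_dB = 10 * log10(0.01523454) = -18.17 dB

-18.17 dB


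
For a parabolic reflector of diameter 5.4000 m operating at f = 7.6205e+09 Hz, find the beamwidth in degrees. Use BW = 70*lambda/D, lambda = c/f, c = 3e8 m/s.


lambda = c / f = 3.0000e+08 / 7.6205e+09 = 0.03936750 m
BW = 70 * 0.03936750 / 5.4000 = 0.5103 deg

0.5103 deg


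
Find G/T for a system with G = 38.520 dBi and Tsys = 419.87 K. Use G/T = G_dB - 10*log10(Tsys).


G/T = 38.520 - 10*log10(419.87) = 38.520 - 26.23115 = 12.29 dB/K

12.29 dB/K


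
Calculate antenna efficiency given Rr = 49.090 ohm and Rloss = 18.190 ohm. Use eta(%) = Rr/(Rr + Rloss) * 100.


eta = 49.090 / (49.090 + 18.190) * 100 = 72.96%

72.96%


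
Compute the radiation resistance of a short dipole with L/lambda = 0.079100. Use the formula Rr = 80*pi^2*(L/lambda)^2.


Rr = 80 * pi^2 * (0.079100)^2 = 80 * 9.869604 * 6.256810e-03 = 4.940 ohm

4.940 ohm


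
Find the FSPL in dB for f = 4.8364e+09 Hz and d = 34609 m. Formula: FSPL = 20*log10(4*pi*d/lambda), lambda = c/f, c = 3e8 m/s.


lambda = c / f = 3.0000e+08 / 4.8364e+09 = 0.06202961 m
FSPL = 20 * log10(4*pi*34609/0.06202961) = 136.9 dB

136.9 dB


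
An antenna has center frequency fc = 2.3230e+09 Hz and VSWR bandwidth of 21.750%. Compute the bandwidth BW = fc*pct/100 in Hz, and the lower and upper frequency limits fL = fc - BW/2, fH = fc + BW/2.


BW = 2.3230e+09 * 21.750/100 = 5.052525e+08 Hz
fL = 2.3230e+09 - 5.052525e+08/2 = 2.070e+09 Hz
fH = 2.3230e+09 + 5.052525e+08/2 = 2.576e+09 Hz

BW=5.053e+08 Hz, fL=2.070e+09 Hz, fH=2.576e+09 Hz


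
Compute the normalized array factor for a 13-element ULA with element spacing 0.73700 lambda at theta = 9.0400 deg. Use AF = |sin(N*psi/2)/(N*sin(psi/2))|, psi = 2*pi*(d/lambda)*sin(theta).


psi = 2*pi*0.73700*sin(9.0400 deg) = 0.7275951 rad
AF = |sin(13*0.7275951/2) / (13*sin(0.7275951/2))| = 0.2162

0.2162


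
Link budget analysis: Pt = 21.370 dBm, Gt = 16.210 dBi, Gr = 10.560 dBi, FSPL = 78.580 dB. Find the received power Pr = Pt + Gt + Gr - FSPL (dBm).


Pr = 21.370 + 16.210 + 10.560 - 78.580 = -30.44 dBm

-30.44 dBm


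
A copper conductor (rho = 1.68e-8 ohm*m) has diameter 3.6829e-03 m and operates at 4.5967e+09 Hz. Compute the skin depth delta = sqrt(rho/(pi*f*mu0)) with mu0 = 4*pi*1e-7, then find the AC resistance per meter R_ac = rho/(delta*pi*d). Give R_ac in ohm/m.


delta = sqrt(1.68e-8 / (pi * 4.5967e+09 * 4*pi*1e-7)) = 9.621697e-07 m
R_ac = 1.68e-8 / (9.621697e-07 * pi * 3.6829e-03) = 1.509 ohm/m

1.509 ohm/m


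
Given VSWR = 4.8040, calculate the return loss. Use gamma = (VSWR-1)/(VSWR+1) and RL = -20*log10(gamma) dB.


gamma = (4.8040 - 1) / (4.8040 + 1) = 0.6554101
RL = -20 * log10(0.6554101) = 3.670 dB

3.670 dB


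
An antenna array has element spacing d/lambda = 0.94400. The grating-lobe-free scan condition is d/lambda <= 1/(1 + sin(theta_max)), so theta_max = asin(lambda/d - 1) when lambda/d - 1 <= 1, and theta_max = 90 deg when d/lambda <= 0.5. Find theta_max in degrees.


lambda/d - 1 = 1/0.94400 - 1 = 0.05932203
theta_max = asin(0.05932203) = 3.401 deg

3.401 deg


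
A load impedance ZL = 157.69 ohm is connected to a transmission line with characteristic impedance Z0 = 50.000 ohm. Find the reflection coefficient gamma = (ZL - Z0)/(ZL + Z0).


gamma = (157.69 - 50.000) / (157.69 + 50.000) = 0.5185

0.5185


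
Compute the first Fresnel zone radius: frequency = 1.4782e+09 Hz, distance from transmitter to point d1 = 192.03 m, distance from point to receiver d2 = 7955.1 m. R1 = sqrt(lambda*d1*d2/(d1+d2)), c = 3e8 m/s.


lambda = c / f = 3.0000e+08 / 1.4782e+09 = 0.2029495 m
R1 = sqrt(0.2029495 * 192.03 * 7955.1 / (192.03 + 7955.1)) = 6.169 m

6.169 m


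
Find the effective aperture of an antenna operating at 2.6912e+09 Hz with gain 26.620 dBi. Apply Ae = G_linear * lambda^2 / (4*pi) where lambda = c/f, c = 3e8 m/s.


lambda = c / f = 3.0000e+08 / 2.6912e+09 = 0.1114744 m
G_linear = 10^(26.620/10) = 459.1980
Ae = G_linear * lambda^2 / (4*pi) = 459.1980 * 0.1114744^2 / (4*pi) = 0.4541 m^2

0.4541 m^2


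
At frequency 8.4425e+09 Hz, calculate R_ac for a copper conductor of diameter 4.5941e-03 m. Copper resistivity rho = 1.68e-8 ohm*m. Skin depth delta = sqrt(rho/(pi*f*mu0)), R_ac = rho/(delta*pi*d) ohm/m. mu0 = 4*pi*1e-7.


delta = sqrt(1.68e-8 / (pi * 8.4425e+09 * 4*pi*1e-7)) = 7.099688e-07 m
R_ac = 1.68e-8 / (7.099688e-07 * pi * 4.5941e-03) = 1.640 ohm/m

1.640 ohm/m


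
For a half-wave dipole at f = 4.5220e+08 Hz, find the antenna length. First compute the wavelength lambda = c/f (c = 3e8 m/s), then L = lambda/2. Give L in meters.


lambda = c / f = 3.0000e+08 / 4.5220e+08 = 0.6634233 m
L = lambda / 2 = 0.6634233 / 2 = 0.3317 m

0.3317 m


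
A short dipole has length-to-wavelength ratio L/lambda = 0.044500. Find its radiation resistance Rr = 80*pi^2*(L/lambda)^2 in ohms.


Rr = 80 * pi^2 * (0.044500)^2 = 80 * 9.869604 * 1.980250e-03 = 1.564 ohm

1.564 ohm


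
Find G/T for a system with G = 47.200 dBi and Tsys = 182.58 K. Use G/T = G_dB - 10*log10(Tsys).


G/T = 47.200 - 10*log10(182.58) = 47.200 - 22.61453 = 24.59 dB/K

24.59 dB/K


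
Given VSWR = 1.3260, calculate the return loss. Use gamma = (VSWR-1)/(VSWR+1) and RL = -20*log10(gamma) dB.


gamma = (1.3260 - 1) / (1.3260 + 1) = 0.1401548
RL = -20 * log10(0.1401548) = 17.07 dB

17.07 dB


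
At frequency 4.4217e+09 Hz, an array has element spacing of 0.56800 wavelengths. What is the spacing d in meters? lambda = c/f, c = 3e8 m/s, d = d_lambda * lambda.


lambda = c / f = 3.0000e+08 / 4.4217e+09 = 0.06784721 m
d = 0.56800 * 0.06784721 = 0.03854 m

0.03854 m


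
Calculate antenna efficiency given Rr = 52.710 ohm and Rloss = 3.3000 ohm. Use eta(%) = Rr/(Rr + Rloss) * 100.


eta = 52.710 / (52.710 + 3.3000) * 100 = 94.11%

94.11%


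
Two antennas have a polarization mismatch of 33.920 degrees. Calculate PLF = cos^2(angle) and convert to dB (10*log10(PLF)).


PLF_linear = cos^2(33.920 deg) = 0.6885972
PLF_dB = 10 * log10(0.6885972) = -1.620 dB

-1.620 dB


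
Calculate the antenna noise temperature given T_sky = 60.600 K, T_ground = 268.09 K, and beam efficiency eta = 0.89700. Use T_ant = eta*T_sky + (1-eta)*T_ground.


T_ant = 0.89700 * 60.600 + (1 - 0.89700) * 268.09 = 81.97 K

81.97 K


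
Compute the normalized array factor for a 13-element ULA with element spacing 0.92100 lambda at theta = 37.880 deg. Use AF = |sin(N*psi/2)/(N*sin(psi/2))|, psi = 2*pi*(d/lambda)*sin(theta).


psi = 2*pi*0.92100*sin(37.880 deg) = 3.553160 rad
AF = |sin(13*3.553160/2) / (13*sin(3.553160/2))| = 0.07019

0.07019


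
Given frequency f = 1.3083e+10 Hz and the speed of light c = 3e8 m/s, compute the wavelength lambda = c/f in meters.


lambda = c / f = 3.0000e+08 / 1.3083e+10 = 0.02293 m

0.02293 m


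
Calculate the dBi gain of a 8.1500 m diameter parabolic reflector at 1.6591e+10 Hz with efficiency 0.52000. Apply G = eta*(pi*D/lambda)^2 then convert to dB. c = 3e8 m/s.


lambda = c / f = 3.0000e+08 / 1.6591e+10 = 0.01808209 m
G_linear = 0.52000 * (pi * 8.1500 / 0.01808209)^2 = 1.042608e+06
G_dBi = 10 * log10(1.042608e+06) = 60.18 dBi

60.18 dBi


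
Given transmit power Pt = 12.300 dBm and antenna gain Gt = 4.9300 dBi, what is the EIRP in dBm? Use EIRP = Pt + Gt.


EIRP = Pt + Gt = 12.300 + 4.9300 = 17.23 dBm

17.23 dBm


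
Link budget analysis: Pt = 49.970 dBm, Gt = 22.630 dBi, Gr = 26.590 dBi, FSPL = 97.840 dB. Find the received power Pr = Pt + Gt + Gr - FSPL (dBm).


Pr = 49.970 + 22.630 + 26.590 - 97.840 = 1.35 dBm

1.35 dBm


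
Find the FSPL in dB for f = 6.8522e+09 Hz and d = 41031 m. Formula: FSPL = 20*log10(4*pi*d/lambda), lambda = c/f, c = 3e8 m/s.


lambda = c / f = 3.0000e+08 / 6.8522e+09 = 0.04378156 m
FSPL = 20 * log10(4*pi*41031/0.04378156) = 141.4 dB

141.4 dB


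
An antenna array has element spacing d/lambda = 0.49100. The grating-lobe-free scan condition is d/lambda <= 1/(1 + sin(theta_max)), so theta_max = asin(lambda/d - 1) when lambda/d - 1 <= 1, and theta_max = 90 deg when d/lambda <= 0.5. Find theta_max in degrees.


lambda/d - 1 = 1/0.49100 - 1 = 1.036660 >= 1
d/lambda <= 0.5, so the array can scan to endfire without grating lobes: theta_max = 90 deg

90 deg


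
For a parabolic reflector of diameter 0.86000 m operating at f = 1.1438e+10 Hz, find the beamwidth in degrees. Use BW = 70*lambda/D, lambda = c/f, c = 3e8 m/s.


lambda = c / f = 3.0000e+08 / 1.1438e+10 = 0.02622836 m
BW = 70 * 0.02622836 / 0.86000 = 2.135 deg

2.135 deg


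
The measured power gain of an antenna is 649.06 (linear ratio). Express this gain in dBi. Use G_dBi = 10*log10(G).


G_dBi = 10 * log10(649.06) = 28.12 dBi

28.12 dBi


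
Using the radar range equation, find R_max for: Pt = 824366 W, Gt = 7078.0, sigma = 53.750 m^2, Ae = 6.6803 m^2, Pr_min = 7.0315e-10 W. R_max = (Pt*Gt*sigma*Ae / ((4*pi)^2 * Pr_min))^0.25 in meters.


R^4 = 824366*7078.0*53.750*6.6803 / ((4*pi)^2 * 7.0315e-10) = 1.886850e+19
R_max = 1.886850e+19^0.25 = 65907 m

65907 m


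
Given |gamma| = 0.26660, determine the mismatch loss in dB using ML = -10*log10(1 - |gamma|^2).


ML = -10 * log10(1 - 0.26660^2) = -10 * log10(0.92892444) = 0.3202 dB

0.3202 dB


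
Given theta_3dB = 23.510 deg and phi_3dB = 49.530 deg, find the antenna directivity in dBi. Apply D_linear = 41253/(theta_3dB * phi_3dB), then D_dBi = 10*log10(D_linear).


D_linear = 41253 / (23.510 * 49.530) = 35.42702
D_dBi = 10 * log10(35.42702) = 15.49 dBi

15.49 dBi


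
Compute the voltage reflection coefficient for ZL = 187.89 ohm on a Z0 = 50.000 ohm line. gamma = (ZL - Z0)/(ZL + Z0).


gamma = (187.89 - 50.000) / (187.89 + 50.000) = 0.5796

0.5796


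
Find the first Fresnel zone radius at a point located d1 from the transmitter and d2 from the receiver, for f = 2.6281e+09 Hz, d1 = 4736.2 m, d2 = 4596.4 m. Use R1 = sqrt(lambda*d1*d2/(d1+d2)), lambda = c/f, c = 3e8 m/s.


lambda = c / f = 3.0000e+08 / 2.6281e+09 = 0.1141509 m
R1 = sqrt(0.1141509 * 4736.2 * 4596.4 / (4736.2 + 4596.4)) = 16.32 m

16.32 m


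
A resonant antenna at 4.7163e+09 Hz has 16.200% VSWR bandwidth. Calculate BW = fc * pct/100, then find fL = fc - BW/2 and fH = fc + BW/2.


BW = 4.7163e+09 * 16.200/100 = 7.640406e+08 Hz
fL = 4.7163e+09 - 7.640406e+08/2 = 4.334e+09 Hz
fH = 4.7163e+09 + 7.640406e+08/2 = 5.098e+09 Hz

BW=7.640e+08 Hz, fL=4.334e+09 Hz, fH=5.098e+09 Hz


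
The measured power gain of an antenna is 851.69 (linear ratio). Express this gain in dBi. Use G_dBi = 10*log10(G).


G_dBi = 10 * log10(851.69) = 29.30 dBi

29.30 dBi


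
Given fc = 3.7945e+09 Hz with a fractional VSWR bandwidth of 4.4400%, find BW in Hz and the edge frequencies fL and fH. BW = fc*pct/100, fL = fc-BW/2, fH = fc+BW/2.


BW = 3.7945e+09 * 4.4400/100 = 1.684758e+08 Hz
fL = 3.7945e+09 - 1.684758e+08/2 = 3.710e+09 Hz
fH = 3.7945e+09 + 1.684758e+08/2 = 3.879e+09 Hz

BW=1.685e+08 Hz, fL=3.710e+09 Hz, fH=3.879e+09 Hz


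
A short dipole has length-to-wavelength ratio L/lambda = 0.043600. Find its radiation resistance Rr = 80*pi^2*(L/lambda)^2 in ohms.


Rr = 80 * pi^2 * (0.043600)^2 = 80 * 9.869604 * 1.900960e-03 = 1.501 ohm

1.501 ohm


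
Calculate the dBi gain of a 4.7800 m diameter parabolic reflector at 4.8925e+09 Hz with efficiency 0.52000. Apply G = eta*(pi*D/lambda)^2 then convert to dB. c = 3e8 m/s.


lambda = c / f = 3.0000e+08 / 4.8925e+09 = 0.06131834 m
G_linear = 0.52000 * (pi * 4.7800 / 0.06131834)^2 = 31187.32
G_dBi = 10 * log10(31187.32) = 44.94 dBi

44.94 dBi


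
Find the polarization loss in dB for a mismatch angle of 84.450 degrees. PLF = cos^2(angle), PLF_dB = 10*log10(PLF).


PLF_linear = cos^2(84.450 deg) = 9.353668e-03
PLF_dB = 10 * log10(9.353668e-03) = -20.29 dB

-20.29 dB


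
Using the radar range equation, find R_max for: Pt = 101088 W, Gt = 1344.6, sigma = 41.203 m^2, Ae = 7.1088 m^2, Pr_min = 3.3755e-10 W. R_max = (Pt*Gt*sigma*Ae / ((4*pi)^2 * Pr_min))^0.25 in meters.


R^4 = 101088*1344.6*41.203*7.1088 / ((4*pi)^2 * 3.3755e-10) = 7.468958e+17
R_max = 7.468958e+17^0.25 = 29398 m

29398 m


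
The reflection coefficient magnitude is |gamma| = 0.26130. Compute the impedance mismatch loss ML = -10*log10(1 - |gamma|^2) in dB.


ML = -10 * log10(1 - 0.26130^2) = -10 * log10(0.93172231) = 0.3071 dB

0.3071 dB


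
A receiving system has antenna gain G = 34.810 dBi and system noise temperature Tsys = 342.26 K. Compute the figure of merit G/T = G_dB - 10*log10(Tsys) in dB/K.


G/T = 34.810 - 10*log10(342.26) = 34.810 - 25.34356 = 9.466 dB/K

9.466 dB/K


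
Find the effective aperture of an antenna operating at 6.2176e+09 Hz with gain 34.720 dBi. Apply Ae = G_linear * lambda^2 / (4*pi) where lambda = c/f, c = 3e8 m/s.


lambda = c / f = 3.0000e+08 / 6.2176e+09 = 0.04825013 m
G_linear = 10^(34.720/10) = 2964.831
Ae = G_linear * lambda^2 / (4*pi) = 2964.831 * 0.04825013^2 / (4*pi) = 0.5493 m^2

0.5493 m^2


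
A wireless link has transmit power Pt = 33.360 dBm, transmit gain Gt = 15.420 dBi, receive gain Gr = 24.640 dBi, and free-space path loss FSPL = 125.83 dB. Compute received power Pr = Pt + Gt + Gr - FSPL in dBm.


Pr = 33.360 + 15.420 + 24.640 - 125.83 = -52.41 dBm

-52.41 dBm


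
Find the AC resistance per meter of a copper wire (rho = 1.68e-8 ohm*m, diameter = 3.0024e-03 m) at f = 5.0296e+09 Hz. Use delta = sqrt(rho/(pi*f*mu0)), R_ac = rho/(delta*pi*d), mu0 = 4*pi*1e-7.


delta = sqrt(1.68e-8 / (pi * 5.0296e+09 * 4*pi*1e-7)) = 9.198310e-07 m
R_ac = 1.68e-8 / (9.198310e-07 * pi * 3.0024e-03) = 1.936 ohm/m

1.936 ohm/m


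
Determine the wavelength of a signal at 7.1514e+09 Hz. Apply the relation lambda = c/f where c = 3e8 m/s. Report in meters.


lambda = c / f = 3.0000e+08 / 7.1514e+09 = 0.04195 m

0.04195 m


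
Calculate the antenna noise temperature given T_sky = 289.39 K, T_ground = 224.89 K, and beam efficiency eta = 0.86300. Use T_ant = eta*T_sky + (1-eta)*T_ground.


T_ant = 0.86300 * 289.39 + (1 - 0.86300) * 224.89 = 280.6 K

280.6 K


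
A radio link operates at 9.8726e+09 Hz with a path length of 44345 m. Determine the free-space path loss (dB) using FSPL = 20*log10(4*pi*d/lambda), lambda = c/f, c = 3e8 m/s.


lambda = c / f = 3.0000e+08 / 9.8726e+09 = 0.03038713 m
FSPL = 20 * log10(4*pi*44345/0.03038713) = 145.3 dB

145.3 dB


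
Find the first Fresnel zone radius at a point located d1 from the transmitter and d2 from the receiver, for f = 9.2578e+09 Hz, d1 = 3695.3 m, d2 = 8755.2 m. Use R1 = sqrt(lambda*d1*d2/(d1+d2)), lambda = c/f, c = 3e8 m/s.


lambda = c / f = 3.0000e+08 / 9.2578e+09 = 0.03240511 m
R1 = sqrt(0.03240511 * 3695.3 * 8755.2 / (3695.3 + 8755.2)) = 9.176 m

9.176 m


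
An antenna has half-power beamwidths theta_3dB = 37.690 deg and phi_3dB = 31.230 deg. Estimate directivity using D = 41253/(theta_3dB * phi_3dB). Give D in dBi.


D_linear = 41253 / (37.690 * 31.230) = 35.04753
D_dBi = 10 * log10(35.04753) = 15.45 dBi

15.45 dBi


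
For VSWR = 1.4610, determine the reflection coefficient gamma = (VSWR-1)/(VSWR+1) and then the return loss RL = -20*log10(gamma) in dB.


gamma = (1.4610 - 1) / (1.4610 + 1) = 0.1873222
RL = -20 * log10(0.1873222) = 14.55 dB

14.55 dB


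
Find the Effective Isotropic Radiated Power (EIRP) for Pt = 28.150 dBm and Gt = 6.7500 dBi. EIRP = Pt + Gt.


EIRP = Pt + Gt = 28.150 + 6.7500 = 34.90 dBm

34.90 dBm


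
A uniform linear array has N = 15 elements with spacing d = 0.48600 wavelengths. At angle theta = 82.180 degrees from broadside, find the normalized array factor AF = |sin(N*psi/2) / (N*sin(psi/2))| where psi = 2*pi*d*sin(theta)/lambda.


psi = 2*pi*0.48600*sin(82.180 deg) = 3.025231 rad
AF = |sin(15*3.025231/2) / (15*sin(3.025231/2))| = 0.04292

0.04292


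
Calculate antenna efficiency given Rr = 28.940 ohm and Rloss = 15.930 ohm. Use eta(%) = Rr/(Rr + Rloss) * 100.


eta = 28.940 / (28.940 + 15.930) * 100 = 64.50%

64.50%


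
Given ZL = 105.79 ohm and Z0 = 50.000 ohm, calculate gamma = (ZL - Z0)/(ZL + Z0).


gamma = (105.79 - 50.000) / (105.79 + 50.000) = 0.3581

0.3581


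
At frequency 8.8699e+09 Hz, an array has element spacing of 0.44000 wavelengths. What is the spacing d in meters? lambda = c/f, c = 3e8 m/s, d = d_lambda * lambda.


lambda = c / f = 3.0000e+08 / 8.8699e+09 = 0.03382225 m
d = 0.44000 * 0.03382225 = 0.01488 m

0.01488 m


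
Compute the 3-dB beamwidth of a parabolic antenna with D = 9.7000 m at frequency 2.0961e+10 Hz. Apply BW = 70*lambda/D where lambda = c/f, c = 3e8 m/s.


lambda = c / f = 3.0000e+08 / 2.0961e+10 = 0.01431229 m
BW = 70 * 0.01431229 / 9.7000 = 0.1033 deg

0.1033 deg


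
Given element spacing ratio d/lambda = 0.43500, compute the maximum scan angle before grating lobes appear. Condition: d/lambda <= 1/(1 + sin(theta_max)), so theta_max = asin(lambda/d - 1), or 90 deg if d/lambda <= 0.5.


lambda/d - 1 = 1/0.43500 - 1 = 1.298851 >= 1
d/lambda <= 0.5, so the array can scan to endfire without grating lobes: theta_max = 90 deg

90 deg


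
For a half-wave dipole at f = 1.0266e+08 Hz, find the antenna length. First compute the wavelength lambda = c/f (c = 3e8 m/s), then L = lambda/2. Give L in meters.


lambda = c / f = 3.0000e+08 / 1.0266e+08 = 2.922268 m
L = lambda / 2 = 2.922268 / 2 = 1.461 m

1.461 m


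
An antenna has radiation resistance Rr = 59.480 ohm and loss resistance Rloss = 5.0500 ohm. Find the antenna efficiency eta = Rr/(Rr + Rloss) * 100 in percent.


eta = 59.480 / (59.480 + 5.0500) * 100 = 92.17%

92.17%
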